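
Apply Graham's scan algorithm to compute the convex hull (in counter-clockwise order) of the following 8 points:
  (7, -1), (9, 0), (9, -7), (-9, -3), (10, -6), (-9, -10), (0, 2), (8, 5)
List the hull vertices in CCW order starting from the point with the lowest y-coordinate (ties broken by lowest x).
Hull (CCW) = [(-9, -10), (9, -7), (10, -6), (9, 0), (8, 5), (0, 2), (-9, -3)]

Graham scan procedure:
  1. Find the pivot p₀ = point with lowest y (tie → lowest x): (-9, -10).
  2. Sort the remaining points by polar angle around p₀.
  3. Walk through sorted points, maintaining a stack; pop the top while the last three entries make a non-left turn (cross product ≤ 0).
  4. Final stack is the convex hull in CCW order: (-9, -10), (9, -7), (10, -6), (9, 0), (8, 5), (0, 2), (-9, -3).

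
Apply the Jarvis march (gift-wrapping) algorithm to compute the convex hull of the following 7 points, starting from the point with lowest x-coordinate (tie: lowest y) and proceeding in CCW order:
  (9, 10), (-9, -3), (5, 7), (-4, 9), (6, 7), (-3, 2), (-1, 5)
Hull (CCW) = [(-9, -3), (6, 7), (9, 10), (-4, 9)]

Jarvis march: at each step, from the current hull vertex p, select the next vertex q as the point such that every other point lies strictly to the left of (or on) the directed line p → q. (Equivalently: for every other point r, the cross product (q − p) × (r − p) ≥ 0.)
Starting point (lowest x, tie lowest y): (-9, -3). Wrap until returning to start. Resulting hull: (-9, -3), (6, 7), (9, 10), (-4, 9).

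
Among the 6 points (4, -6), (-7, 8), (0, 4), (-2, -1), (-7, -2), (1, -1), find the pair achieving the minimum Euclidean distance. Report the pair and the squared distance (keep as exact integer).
Pair = ((-2, -1), (1, -1)); squared distance = 9

Compute all C(6, 2) = 15 pairwise squared distances (x_i − x_j)² + (y_i − y_j)². The minimum is 9, attained by the pair ((-2, -1), (1, -1)).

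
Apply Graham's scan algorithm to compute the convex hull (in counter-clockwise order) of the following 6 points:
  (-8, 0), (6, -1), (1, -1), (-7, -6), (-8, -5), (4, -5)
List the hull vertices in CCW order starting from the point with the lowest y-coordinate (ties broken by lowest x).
Hull (CCW) = [(-7, -6), (4, -5), (6, -1), (-8, 0), (-8, -5)]

Graham scan procedure:
  1. Find the pivot p₀ = point with lowest y (tie → lowest x): (-7, -6).
  2. Sort the remaining points by polar angle around p₀.
  3. Walk through sorted points, maintaining a stack; pop the top while the last three entries make a non-left turn (cross product ≤ 0).
  4. Final stack is the convex hull in CCW order: (-7, -6), (4, -5), (6, -1), (-8, 0), (-8, -5).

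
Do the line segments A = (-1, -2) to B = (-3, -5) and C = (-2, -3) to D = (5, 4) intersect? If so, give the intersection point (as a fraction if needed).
Yes; intersection at (-1, -2) (t = 0 on AB, s = 1/7 on CD)

Parametrize AB as A + t(B − A) = (-1 + -2 t, -2 + -3 t) and CD as C + s(D − C) = (-2 + 7 s, -3 + 7 s). Solve the linear system for (t, s). Determinant = -7 ≠ 0, so a unique intersection of the containing lines exists. Solution: t = 0, s = 1/7 — both in [0, 1], so the segments cross. Intersection point: (-1, -2).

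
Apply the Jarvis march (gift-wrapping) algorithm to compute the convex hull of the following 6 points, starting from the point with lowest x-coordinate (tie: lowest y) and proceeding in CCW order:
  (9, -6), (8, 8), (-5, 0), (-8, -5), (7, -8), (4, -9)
Hull (CCW) = [(-8, -5), (4, -9), (7, -8), (9, -6), (8, 8), (-5, 0)]

Jarvis march: at each step, from the current hull vertex p, select the next vertex q as the point such that every other point lies strictly to the left of (or on) the directed line p → q. (Equivalently: for every other point r, the cross product (q − p) × (r − p) ≥ 0.)
Starting point (lowest x, tie lowest y): (-8, -5). Wrap until returning to start. Resulting hull: (-8, -5), (4, -9), (7, -8), (9, -6), (8, 8), (-5, 0).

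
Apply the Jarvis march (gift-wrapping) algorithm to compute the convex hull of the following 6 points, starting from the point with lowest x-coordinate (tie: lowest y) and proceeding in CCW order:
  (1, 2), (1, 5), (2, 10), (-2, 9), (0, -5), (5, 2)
Hull (CCW) = [(-2, 9), (0, -5), (5, 2), (2, 10)]

Jarvis march: at each step, from the current hull vertex p, select the next vertex q as the point such that every other point lies strictly to the left of (or on) the directed line p → q. (Equivalently: for every other point r, the cross product (q − p) × (r − p) ≥ 0.)
Starting point (lowest x, tie lowest y): (-2, 9). Wrap until returning to start. Resulting hull: (-2, 9), (0, -5), (5, 2), (2, 10).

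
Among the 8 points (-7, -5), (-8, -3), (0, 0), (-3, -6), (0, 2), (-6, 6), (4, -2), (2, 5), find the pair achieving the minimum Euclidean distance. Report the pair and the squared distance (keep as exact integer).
Pair = ((0, 0), (0, 2)); squared distance = 4

Compute all C(8, 2) = 28 pairwise squared distances (x_i − x_j)² + (y_i − y_j)². The minimum is 4, attained by the pair ((0, 0), (0, 2)).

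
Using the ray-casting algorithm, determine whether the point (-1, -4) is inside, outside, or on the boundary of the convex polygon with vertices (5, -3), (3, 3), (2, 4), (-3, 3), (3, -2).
The point (-1, -4) lies strictly outside the polygon

Cast a horizontal ray to the right from the query point and count how many polygon edges it crosses (each edge strictly once or zero times, handled with the usual half-open convention). 
Parity of crossings → even ⇒ outside.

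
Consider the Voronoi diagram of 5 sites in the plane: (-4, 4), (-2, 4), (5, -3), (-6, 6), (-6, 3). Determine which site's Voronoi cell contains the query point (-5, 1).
Nearest site = (-6, 3)

The Voronoi cell of site s contains exactly those query points closer to s than to any other site. Compute squared distances from q = (-5, 1) to each site:
  (-6 − -5)² + (3 − 1)² = 5
  (-4 − -5)² + (4 − 1)² = 10
  (-2 − -5)² + (4 − 1)² = 18
  (-6 − -5)² + (6 − 1)² = 26
  (5 − -5)² + (-3 − 1)² = 116
Minimum is attained by (-6, 3), so q lies in its Voronoi cell.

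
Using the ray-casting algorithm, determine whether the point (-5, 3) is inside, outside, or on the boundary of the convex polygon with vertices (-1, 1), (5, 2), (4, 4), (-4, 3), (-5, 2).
The point (-5, 3) lies strictly outside the polygon

Cast a horizontal ray to the right from the query point and count how many polygon edges it crosses (each edge strictly once or zero times, handled with the usual half-open convention). 
Parity of crossings → even ⇒ outside.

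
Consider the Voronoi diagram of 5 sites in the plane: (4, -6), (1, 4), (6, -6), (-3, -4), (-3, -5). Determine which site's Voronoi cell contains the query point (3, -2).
Nearest site = (4, -6)

The Voronoi cell of site s contains exactly those query points closer to s than to any other site. Compute squared distances from q = (3, -2) to each site:
  (4 − 3)² + (-6 − -2)² = 17
  (6 − 3)² + (-6 − -2)² = 25
  (-3 − 3)² + (-4 − -2)² = 40
  (1 − 3)² + (4 − -2)² = 40
  (-3 − 3)² + (-5 − -2)² = 45
Minimum is attained by (4, -6), so q lies in its Voronoi cell.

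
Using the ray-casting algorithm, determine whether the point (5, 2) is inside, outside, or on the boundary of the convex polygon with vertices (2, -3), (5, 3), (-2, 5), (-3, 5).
The point (5, 2) lies strictly outside the polygon

Cast a horizontal ray to the right from the query point and count how many polygon edges it crosses (each edge strictly once or zero times, handled with the usual half-open convention). 
Parity of crossings → even ⇒ outside.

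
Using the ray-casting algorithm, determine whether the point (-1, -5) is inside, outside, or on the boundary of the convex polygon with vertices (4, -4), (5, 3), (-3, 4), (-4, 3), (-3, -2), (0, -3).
The point (-1, -5) lies strictly outside the polygon

Cast a horizontal ray to the right from the query point and count how many polygon edges it crosses (each edge strictly once or zero times, handled with the usual half-open convention). 
Parity of crossings → even ⇒ outside.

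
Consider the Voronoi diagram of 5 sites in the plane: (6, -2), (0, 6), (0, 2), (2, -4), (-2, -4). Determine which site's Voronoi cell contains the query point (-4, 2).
Nearest site = (0, 2)

The Voronoi cell of site s contains exactly those query points closer to s than to any other site. Compute squared distances from q = (-4, 2) to each site:
  (0 − -4)² + (2 − 2)² = 16
  (0 − -4)² + (6 − 2)² = 32
  (-2 − -4)² + (-4 − 2)² = 40
  (2 − -4)² + (-4 − 2)² = 72
  (6 − -4)² + (-2 − 2)² = 116
Minimum is attained by (0, 2), so q lies in its Voronoi cell.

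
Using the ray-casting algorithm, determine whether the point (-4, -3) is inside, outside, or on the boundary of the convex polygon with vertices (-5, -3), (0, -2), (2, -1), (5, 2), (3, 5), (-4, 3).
The point (-4, -3) lies strictly outside the polygon

Cast a horizontal ray to the right from the query point and count how many polygon edges it crosses (each edge strictly once or zero times, handled with the usual half-open convention). 
Parity of crossings → even ⇒ outside.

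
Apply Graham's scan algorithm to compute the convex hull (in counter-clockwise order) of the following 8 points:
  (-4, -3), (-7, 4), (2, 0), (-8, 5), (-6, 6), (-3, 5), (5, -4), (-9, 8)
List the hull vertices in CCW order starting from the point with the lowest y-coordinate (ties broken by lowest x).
Hull (CCW) = [(5, -4), (2, 0), (-3, 5), (-9, 8), (-8, 5), (-4, -3)]

Graham scan procedure:
  1. Find the pivot p₀ = point with lowest y (tie → lowest x): (5, -4).
  2. Sort the remaining points by polar angle around p₀.
  3. Walk through sorted points, maintaining a stack; pop the top while the last three entries make a non-left turn (cross product ≤ 0).
  4. Final stack is the convex hull in CCW order: (5, -4), (2, 0), (-3, 5), (-9, 8), (-8, 5), (-4, -3).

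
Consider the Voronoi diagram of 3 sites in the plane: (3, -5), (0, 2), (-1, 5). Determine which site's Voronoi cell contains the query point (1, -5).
Nearest site = (3, -5)

The Voronoi cell of site s contains exactly those query points closer to s than to any other site. Compute squared distances from q = (1, -5) to each site:
  (3 − 1)² + (-5 − -5)² = 4
  (0 − 1)² + (2 − -5)² = 50
  (-1 − 1)² + (5 − -5)² = 104
Minimum is attained by (3, -5), so q lies in its Voronoi cell.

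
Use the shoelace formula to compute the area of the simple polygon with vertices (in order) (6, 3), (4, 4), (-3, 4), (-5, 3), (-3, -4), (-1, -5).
Area = 59

Shoelace formula: Area = (1/2) |Σ_i (x_i · y_{i+1} − x_{i+1} · y_i)| (indices mod n). Compute each cross term:
  (6)(4) − (4)(3) = 12
  (4)(4) − (-3)(4) = 28
  (-3)(3) − (-5)(4) = 11
  (-5)(-4) − (-3)(3) = 29
  (-3)(-5) − (-1)(-4) = 11
  (-1)(3) − (6)(-5) = 27
Sum = 118, so (signed) Area = 118/2 = 59, |Area| = 59.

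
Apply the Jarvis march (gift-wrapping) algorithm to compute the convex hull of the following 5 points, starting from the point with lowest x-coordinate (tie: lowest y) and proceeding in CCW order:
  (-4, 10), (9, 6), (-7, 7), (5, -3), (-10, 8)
Hull (CCW) = [(-10, 8), (5, -3), (9, 6), (-4, 10)]

Jarvis march: at each step, from the current hull vertex p, select the next vertex q as the point such that every other point lies strictly to the left of (or on) the directed line p → q. (Equivalently: for every other point r, the cross product (q − p) × (r − p) ≥ 0.)
Starting point (lowest x, tie lowest y): (-10, 8). Wrap until returning to start. Resulting hull: (-10, 8), (5, -3), (9, 6), (-4, 10).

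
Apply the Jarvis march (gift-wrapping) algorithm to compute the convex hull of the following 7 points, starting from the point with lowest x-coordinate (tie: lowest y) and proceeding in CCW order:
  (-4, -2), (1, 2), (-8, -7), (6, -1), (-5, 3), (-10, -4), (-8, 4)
Hull (CCW) = [(-10, -4), (-8, -7), (6, -1), (1, 2), (-8, 4)]

Jarvis march: at each step, from the current hull vertex p, select the next vertex q as the point such that every other point lies strictly to the left of (or on) the directed line p → q. (Equivalently: for every other point r, the cross product (q − p) × (r − p) ≥ 0.)
Starting point (lowest x, tie lowest y): (-10, -4). Wrap until returning to start. Resulting hull: (-10, -4), (-8, -7), (6, -1), (1, 2), (-8, 4).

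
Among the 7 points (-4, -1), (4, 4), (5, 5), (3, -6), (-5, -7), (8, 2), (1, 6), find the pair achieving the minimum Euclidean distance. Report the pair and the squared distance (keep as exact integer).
Pair = ((4, 4), (5, 5)); squared distance = 2

Compute all C(7, 2) = 21 pairwise squared distances (x_i − x_j)² + (y_i − y_j)². The minimum is 2, attained by the pair ((4, 4), (5, 5)).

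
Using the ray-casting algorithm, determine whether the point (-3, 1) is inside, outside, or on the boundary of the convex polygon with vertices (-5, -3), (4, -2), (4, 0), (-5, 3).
The point (-3, 1) lies strictly inside the polygon

Cast a horizontal ray to the right from the query point and count how many polygon edges it crosses (each edge strictly once or zero times, handled with the usual half-open convention). 
Parity of crossings → odd ⇒ inside.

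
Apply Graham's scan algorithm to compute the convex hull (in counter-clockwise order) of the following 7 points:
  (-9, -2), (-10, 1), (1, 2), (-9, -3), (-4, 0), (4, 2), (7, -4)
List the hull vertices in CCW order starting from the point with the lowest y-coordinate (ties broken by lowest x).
Hull (CCW) = [(7, -4), (4, 2), (1, 2), (-10, 1), (-9, -3)]

Graham scan procedure:
  1. Find the pivot p₀ = point with lowest y (tie → lowest x): (7, -4).
  2. Sort the remaining points by polar angle around p₀.
  3. Walk through sorted points, maintaining a stack; pop the top while the last three entries make a non-left turn (cross product ≤ 0).
  4. Final stack is the convex hull in CCW order: (7, -4), (4, 2), (1, 2), (-10, 1), (-9, -3).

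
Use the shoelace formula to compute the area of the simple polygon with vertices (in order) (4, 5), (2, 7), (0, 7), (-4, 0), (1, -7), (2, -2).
Area = 59

Shoelace formula: Area = (1/2) |Σ_i (x_i · y_{i+1} − x_{i+1} · y_i)| (indices mod n). Compute each cross term:
  (4)(7) − (2)(5) = 18
  (2)(7) − (0)(7) = 14
  (0)(0) − (-4)(7) = 28
  (-4)(-7) − (1)(0) = 28
  (1)(-2) − (2)(-7) = 12
  (2)(5) − (4)(-2) = 18
Sum = 118, so (signed) Area = 118/2 = 59, |Area| = 59.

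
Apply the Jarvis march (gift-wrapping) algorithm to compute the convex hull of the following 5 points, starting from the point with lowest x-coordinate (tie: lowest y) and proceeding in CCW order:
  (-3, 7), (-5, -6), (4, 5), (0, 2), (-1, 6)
Hull (CCW) = [(-5, -6), (4, 5), (-3, 7)]

Jarvis march: at each step, from the current hull vertex p, select the next vertex q as the point such that every other point lies strictly to the left of (or on) the directed line p → q. (Equivalently: for every other point r, the cross product (q − p) × (r − p) ≥ 0.)
Starting point (lowest x, tie lowest y): (-5, -6). Wrap until returning to start. Resulting hull: (-5, -6), (4, 5), (-3, 7).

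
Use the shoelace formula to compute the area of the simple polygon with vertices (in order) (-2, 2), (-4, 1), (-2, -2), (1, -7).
Area = 10

Shoelace formula: Area = (1/2) |Σ_i (x_i · y_{i+1} − x_{i+1} · y_i)| (indices mod n). Compute each cross term:
  (-2)(1) − (-4)(2) = 6
  (-4)(-2) − (-2)(1) = 10
  (-2)(-7) − (1)(-2) = 16
  (1)(2) − (-2)(-7) = -12
Sum = 20, so (signed) Area = 20/2 = 10, |Area| = 10.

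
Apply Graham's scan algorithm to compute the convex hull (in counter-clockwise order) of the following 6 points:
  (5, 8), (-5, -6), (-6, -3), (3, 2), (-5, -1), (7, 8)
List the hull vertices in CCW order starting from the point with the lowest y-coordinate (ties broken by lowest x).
Hull (CCW) = [(-5, -6), (3, 2), (7, 8), (5, 8), (-5, -1), (-6, -3)]

Graham scan procedure:
  1. Find the pivot p₀ = point with lowest y (tie → lowest x): (-5, -6).
  2. Sort the remaining points by polar angle around p₀.
  3. Walk through sorted points, maintaining a stack; pop the top while the last three entries make a non-left turn (cross product ≤ 0).
  4. Final stack is the convex hull in CCW order: (-5, -6), (3, 2), (7, 8), (5, 8), (-5, -1), (-6, -3).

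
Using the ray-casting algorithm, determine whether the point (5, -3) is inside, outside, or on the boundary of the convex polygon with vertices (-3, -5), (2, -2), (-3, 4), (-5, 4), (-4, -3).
The point (5, -3) lies strictly outside the polygon

Cast a horizontal ray to the right from the query point and count how many polygon edges it crosses (each edge strictly once or zero times, handled with the usual half-open convention). 
Parity of crossings → even ⇒ outside.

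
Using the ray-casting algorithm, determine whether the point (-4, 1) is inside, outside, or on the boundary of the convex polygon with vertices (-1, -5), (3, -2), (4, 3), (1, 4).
The point (-4, 1) lies strictly outside the polygon

Cast a horizontal ray to the right from the query point and count how many polygon edges it crosses (each edge strictly once or zero times, handled with the usual half-open convention). 
Parity of crossings → even ⇒ outside.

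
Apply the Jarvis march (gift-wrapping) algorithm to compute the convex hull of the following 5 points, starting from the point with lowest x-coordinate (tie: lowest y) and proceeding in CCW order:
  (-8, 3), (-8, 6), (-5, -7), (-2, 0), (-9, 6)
Hull (CCW) = [(-9, 6), (-5, -7), (-2, 0), (-8, 6)]

Jarvis march: at each step, from the current hull vertex p, select the next vertex q as the point such that every other point lies strictly to the left of (or on) the directed line p → q. (Equivalently: for every other point r, the cross product (q − p) × (r − p) ≥ 0.)
Starting point (lowest x, tie lowest y): (-9, 6). Wrap until returning to start. Resulting hull: (-9, 6), (-5, -7), (-2, 0), (-8, 6).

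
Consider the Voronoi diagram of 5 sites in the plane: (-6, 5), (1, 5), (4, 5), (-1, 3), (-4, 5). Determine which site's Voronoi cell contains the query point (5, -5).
Nearest site = (-1, 3)

The Voronoi cell of site s contains exactly those query points closer to s than to any other site. Compute squared distances from q = (5, -5) to each site:
  (-1 − 5)² + (3 − -5)² = 100
  (4 − 5)² + (5 − -5)² = 101
  (1 − 5)² + (5 − -5)² = 116
  (-4 − 5)² + (5 − -5)² = 181
  (-6 − 5)² + (5 − -5)² = 221
Minimum is attained by (-1, 3), so q lies in its Voronoi cell.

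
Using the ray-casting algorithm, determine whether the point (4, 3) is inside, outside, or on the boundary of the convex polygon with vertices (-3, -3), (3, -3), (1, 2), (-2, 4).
The point (4, 3) lies strictly outside the polygon

Cast a horizontal ray to the right from the query point and count how many polygon edges it crosses (each edge strictly once or zero times, handled with the usual half-open convention). 
Parity of crossings → even ⇒ outside.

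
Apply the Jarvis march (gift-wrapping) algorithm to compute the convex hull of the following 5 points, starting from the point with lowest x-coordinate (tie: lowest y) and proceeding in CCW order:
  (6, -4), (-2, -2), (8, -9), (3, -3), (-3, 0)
Hull (CCW) = [(-3, 0), (-2, -2), (8, -9), (6, -4)]

Jarvis march: at each step, from the current hull vertex p, select the next vertex q as the point such that every other point lies strictly to the left of (or on) the directed line p → q. (Equivalently: for every other point r, the cross product (q − p) × (r − p) ≥ 0.)
Starting point (lowest x, tie lowest y): (-3, 0). Wrap until returning to start. Resulting hull: (-3, 0), (-2, -2), (8, -9), (6, -4).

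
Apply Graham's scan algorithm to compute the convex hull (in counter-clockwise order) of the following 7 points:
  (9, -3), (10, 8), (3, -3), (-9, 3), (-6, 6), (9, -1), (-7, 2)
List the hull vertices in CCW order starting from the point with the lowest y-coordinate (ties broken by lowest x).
Hull (CCW) = [(3, -3), (9, -3), (10, 8), (-6, 6), (-9, 3)]

Graham scan procedure:
  1. Find the pivot p₀ = point with lowest y (tie → lowest x): (3, -3).
  2. Sort the remaining points by polar angle around p₀.
  3. Walk through sorted points, maintaining a stack; pop the top while the last three entries make a non-left turn (cross product ≤ 0).
  4. Final stack is the convex hull in CCW order: (3, -3), (9, -3), (10, 8), (-6, 6), (-9, 3).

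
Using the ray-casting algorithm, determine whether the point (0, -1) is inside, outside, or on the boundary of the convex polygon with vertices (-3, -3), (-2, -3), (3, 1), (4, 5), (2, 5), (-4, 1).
The point (0, -1) lies strictly inside the polygon

Cast a horizontal ray to the right from the query point and count how many polygon edges it crosses (each edge strictly once or zero times, handled with the usual half-open convention). 
Parity of crossings → odd ⇒ inside.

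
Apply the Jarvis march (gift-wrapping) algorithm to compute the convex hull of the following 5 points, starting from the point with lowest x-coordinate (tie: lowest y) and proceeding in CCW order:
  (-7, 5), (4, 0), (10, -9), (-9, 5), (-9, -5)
Hull (CCW) = [(-9, -5), (10, -9), (4, 0), (-7, 5), (-9, 5)]

Jarvis march: at each step, from the current hull vertex p, select the next vertex q as the point such that every other point lies strictly to the left of (or on) the directed line p → q. (Equivalently: for every other point r, the cross product (q − p) × (r − p) ≥ 0.)
Starting point (lowest x, tie lowest y): (-9, -5). Wrap until returning to start. Resulting hull: (-9, -5), (10, -9), (4, 0), (-7, 5), (-9, 5).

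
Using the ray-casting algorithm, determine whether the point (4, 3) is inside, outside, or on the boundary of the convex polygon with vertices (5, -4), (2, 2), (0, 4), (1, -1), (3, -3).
The point (4, 3) lies strictly outside the polygon

Cast a horizontal ray to the right from the query point and count how many polygon edges it crosses (each edge strictly once or zero times, handled with the usual half-open convention). 
Parity of crossings → even ⇒ outside.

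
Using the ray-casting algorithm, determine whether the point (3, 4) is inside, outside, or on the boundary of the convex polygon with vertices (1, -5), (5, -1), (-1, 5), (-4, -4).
The point (3, 4) lies strictly outside the polygon

Cast a horizontal ray to the right from the query point and count how many polygon edges it crosses (each edge strictly once or zero times, handled with the usual half-open convention). 
Parity of crossings → even ⇒ outside.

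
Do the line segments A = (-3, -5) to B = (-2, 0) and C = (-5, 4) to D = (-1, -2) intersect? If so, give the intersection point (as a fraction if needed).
Yes; intersection at (-27/13, -5/13) (t = 12/13 on AB, s = 19/26 on CD)

Parametrize AB as A + t(B − A) = (-3 + 1 t, -5 + 5 t) and CD as C + s(D − C) = (-5 + 4 s, 4 + -6 s). Solve the linear system for (t, s). Determinant = 26 ≠ 0, so a unique intersection of the containing lines exists. Solution: t = 12/13, s = 19/26 — both in [0, 1], so the segments cross. Intersection point: (-27/13, -5/13).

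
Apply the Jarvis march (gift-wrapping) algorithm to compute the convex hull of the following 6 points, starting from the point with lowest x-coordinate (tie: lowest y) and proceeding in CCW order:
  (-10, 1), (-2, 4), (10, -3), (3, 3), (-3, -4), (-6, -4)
Hull (CCW) = [(-10, 1), (-6, -4), (-3, -4), (10, -3), (3, 3), (-2, 4)]

Jarvis march: at each step, from the current hull vertex p, select the next vertex q as the point such that every other point lies strictly to the left of (or on) the directed line p → q. (Equivalently: for every other point r, the cross product (q − p) × (r − p) ≥ 0.)
Starting point (lowest x, tie lowest y): (-10, 1). Wrap until returning to start. Resulting hull: (-10, 1), (-6, -4), (-3, -4), (10, -3), (3, 3), (-2, 4).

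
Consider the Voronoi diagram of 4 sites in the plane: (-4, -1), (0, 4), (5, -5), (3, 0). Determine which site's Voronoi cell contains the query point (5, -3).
Nearest site = (5, -5)

The Voronoi cell of site s contains exactly those query points closer to s than to any other site. Compute squared distances from q = (5, -3) to each site:
  (5 − 5)² + (-5 − -3)² = 4
  (3 − 5)² + (0 − -3)² = 13
  (0 − 5)² + (4 − -3)² = 74
  (-4 − 5)² + (-1 − -3)² = 85
Minimum is attained by (5, -5), so q lies in its Voronoi cell.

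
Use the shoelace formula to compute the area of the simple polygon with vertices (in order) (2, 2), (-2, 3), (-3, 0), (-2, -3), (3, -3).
Area = 55/2

Shoelace formula: Area = (1/2) |Σ_i (x_i · y_{i+1} − x_{i+1} · y_i)| (indices mod n). Compute each cross term:
  (2)(3) − (-2)(2) = 10
  (-2)(0) − (-3)(3) = 9
  (-3)(-3) − (-2)(0) = 9
  (-2)(-3) − (3)(-3) = 15
  (3)(2) − (2)(-3) = 12
Sum = 55, so (signed) Area = 55/2 = 55/2, |Area| = 55/2.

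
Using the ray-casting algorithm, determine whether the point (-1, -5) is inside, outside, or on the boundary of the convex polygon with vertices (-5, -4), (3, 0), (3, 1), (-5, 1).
The point (-1, -5) lies strictly outside the polygon

Cast a horizontal ray to the right from the query point and count how many polygon edges it crosses (each edge strictly once or zero times, handled with the usual half-open convention). 
Parity of crossings → even ⇒ outside.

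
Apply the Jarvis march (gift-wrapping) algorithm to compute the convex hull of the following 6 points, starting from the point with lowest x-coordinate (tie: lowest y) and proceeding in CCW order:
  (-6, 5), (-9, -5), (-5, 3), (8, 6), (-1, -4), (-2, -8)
Hull (CCW) = [(-9, -5), (-2, -8), (8, 6), (-6, 5)]

Jarvis march: at each step, from the current hull vertex p, select the next vertex q as the point such that every other point lies strictly to the left of (or on) the directed line p → q. (Equivalently: for every other point r, the cross product (q − p) × (r − p) ≥ 0.)
Starting point (lowest x, tie lowest y): (-9, -5). Wrap until returning to start. Resulting hull: (-9, -5), (-2, -8), (8, 6), (-6, 5).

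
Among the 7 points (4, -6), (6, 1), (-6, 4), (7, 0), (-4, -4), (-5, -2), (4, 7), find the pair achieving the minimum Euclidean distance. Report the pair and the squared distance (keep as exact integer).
Pair = ((6, 1), (7, 0)); squared distance = 2

Compute all C(7, 2) = 21 pairwise squared distances (x_i − x_j)² + (y_i − y_j)². The minimum is 2, attained by the pair ((6, 1), (7, 0)).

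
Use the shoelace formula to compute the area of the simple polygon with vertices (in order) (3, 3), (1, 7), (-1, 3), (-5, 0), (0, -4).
Area = 75/2

Shoelace formula: Area = (1/2) |Σ_i (x_i · y_{i+1} − x_{i+1} · y_i)| (indices mod n). Compute each cross term:
  (3)(7) − (1)(3) = 18
  (1)(3) − (-1)(7) = 10
  (-1)(0) − (-5)(3) = 15
  (-5)(-4) − (0)(0) = 20
  (0)(3) − (3)(-4) = 12
Sum = 75, so (signed) Area = 75/2 = 75/2, |Area| = 75/2.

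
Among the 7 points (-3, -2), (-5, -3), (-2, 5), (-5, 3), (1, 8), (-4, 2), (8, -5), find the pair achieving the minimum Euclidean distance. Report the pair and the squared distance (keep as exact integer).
Pair = ((-5, 3), (-4, 2)); squared distance = 2

Compute all C(7, 2) = 21 pairwise squared distances (x_i − x_j)² + (y_i − y_j)². The minimum is 2, attained by the pair ((-5, 3), (-4, 2)).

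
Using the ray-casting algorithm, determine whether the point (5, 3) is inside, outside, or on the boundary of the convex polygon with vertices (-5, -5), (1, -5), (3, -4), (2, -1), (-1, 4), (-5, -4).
The point (5, 3) lies strictly outside the polygon

Cast a horizontal ray to the right from the query point and count how many polygon edges it crosses (each edge strictly once or zero times, handled with the usual half-open convention). 
Parity of crossings → even ⇒ outside.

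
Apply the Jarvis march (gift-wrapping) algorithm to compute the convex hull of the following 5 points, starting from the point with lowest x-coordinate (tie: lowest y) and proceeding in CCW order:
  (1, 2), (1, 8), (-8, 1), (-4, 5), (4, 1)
Hull (CCW) = [(-8, 1), (4, 1), (1, 8), (-4, 5)]

Jarvis march: at each step, from the current hull vertex p, select the next vertex q as the point such that every other point lies strictly to the left of (or on) the directed line p → q. (Equivalently: for every other point r, the cross product (q − p) × (r − p) ≥ 0.)
Starting point (lowest x, tie lowest y): (-8, 1). Wrap until returning to start. Resulting hull: (-8, 1), (4, 1), (1, 8), (-4, 5).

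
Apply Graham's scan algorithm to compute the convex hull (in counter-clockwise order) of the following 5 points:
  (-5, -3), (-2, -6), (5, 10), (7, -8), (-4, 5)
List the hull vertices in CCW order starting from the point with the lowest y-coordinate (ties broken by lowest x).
Hull (CCW) = [(7, -8), (5, 10), (-4, 5), (-5, -3), (-2, -6)]

Graham scan procedure:
  1. Find the pivot p₀ = point with lowest y (tie → lowest x): (7, -8).
  2. Sort the remaining points by polar angle around p₀.
  3. Walk through sorted points, maintaining a stack; pop the top while the last three entries make a non-left turn (cross product ≤ 0).
  4. Final stack is the convex hull in CCW order: (7, -8), (5, 10), (-4, 5), (-5, -3), (-2, -6).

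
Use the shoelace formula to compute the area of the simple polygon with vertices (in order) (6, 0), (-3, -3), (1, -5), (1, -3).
Area = 10

Shoelace formula: Area = (1/2) |Σ_i (x_i · y_{i+1} − x_{i+1} · y_i)| (indices mod n). Compute each cross term:
  (6)(-3) − (-3)(0) = -18
  (-3)(-5) − (1)(-3) = 18
  (1)(-3) − (1)(-5) = 2
  (1)(0) − (6)(-3) = 18
Sum = 20, so (signed) Area = 20/2 = 10, |Area| = 10.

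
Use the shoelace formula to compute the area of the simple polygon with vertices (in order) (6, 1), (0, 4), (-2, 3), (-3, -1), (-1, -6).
Area = 95/2

Shoelace formula: Area = (1/2) |Σ_i (x_i · y_{i+1} − x_{i+1} · y_i)| (indices mod n). Compute each cross term:
  (6)(4) − (0)(1) = 24
  (0)(3) − (-2)(4) = 8
  (-2)(-1) − (-3)(3) = 11
  (-3)(-6) − (-1)(-1) = 17
  (-1)(1) − (6)(-6) = 35
Sum = 95, so (signed) Area = 95/2 = 95/2, |Area| = 95/2.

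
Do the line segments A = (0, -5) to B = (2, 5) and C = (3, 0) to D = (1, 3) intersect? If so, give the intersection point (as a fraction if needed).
Yes; intersection at (19/13, 30/13) (t = 19/26 on AB, s = 10/13 on CD)

Parametrize AB as A + t(B − A) = (0 + 2 t, -5 + 10 t) and CD as C + s(D − C) = (3 + -2 s, 0 + 3 s). Solve the linear system for (t, s). Determinant = -26 ≠ 0, so a unique intersection of the containing lines exists. Solution: t = 19/26, s = 10/13 — both in [0, 1], so the segments cross. Intersection point: (19/13, 30/13).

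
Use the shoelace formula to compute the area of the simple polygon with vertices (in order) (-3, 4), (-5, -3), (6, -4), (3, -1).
Area = 41

Shoelace formula: Area = (1/2) |Σ_i (x_i · y_{i+1} − x_{i+1} · y_i)| (indices mod n). Compute each cross term:
  (-3)(-3) − (-5)(4) = 29
  (-5)(-4) − (6)(-3) = 38
  (6)(-1) − (3)(-4) = 6
  (3)(4) − (-3)(-1) = 9
Sum = 82, so (signed) Area = 82/2 = 41, |Area| = 41.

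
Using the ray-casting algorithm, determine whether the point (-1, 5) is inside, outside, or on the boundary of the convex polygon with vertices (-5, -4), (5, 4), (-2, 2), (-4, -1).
The point (-1, 5) lies strictly outside the polygon

Cast a horizontal ray to the right from the query point and count how many polygon edges it crosses (each edge strictly once or zero times, handled with the usual half-open convention). 
Parity of crossings → even ⇒ outside.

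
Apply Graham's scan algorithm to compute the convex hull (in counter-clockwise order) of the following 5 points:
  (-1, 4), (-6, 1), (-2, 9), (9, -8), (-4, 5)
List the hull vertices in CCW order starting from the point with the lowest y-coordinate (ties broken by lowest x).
Hull (CCW) = [(9, -8), (-2, 9), (-6, 1)]

Graham scan procedure:
  1. Find the pivot p₀ = point with lowest y (tie → lowest x): (9, -8).
  2. Sort the remaining points by polar angle around p₀.
  3. Walk through sorted points, maintaining a stack; pop the top while the last three entries make a non-left turn (cross product ≤ 0).
  4. Final stack is the convex hull in CCW order: (9, -8), (-2, 9), (-6, 1).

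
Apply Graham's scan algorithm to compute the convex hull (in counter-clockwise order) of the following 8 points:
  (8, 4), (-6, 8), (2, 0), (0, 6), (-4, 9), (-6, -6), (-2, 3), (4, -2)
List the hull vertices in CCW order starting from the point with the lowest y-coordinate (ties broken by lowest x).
Hull (CCW) = [(-6, -6), (4, -2), (8, 4), (-4, 9), (-6, 8)]

Graham scan procedure:
  1. Find the pivot p₀ = point with lowest y (tie → lowest x): (-6, -6).
  2. Sort the remaining points by polar angle around p₀.
  3. Walk through sorted points, maintaining a stack; pop the top while the last three entries make a non-left turn (cross product ≤ 0).
  4. Final stack is the convex hull in CCW order: (-6, -6), (4, -2), (8, 4), (-4, 9), (-6, 8).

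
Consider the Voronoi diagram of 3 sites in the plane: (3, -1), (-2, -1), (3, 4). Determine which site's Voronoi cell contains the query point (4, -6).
Nearest site = (3, -1)

The Voronoi cell of site s contains exactly those query points closer to s than to any other site. Compute squared distances from q = (4, -6) to each site:
  (3 − 4)² + (-1 − -6)² = 26
  (-2 − 4)² + (-1 − -6)² = 61
  (3 − 4)² + (4 − -6)² = 101
Minimum is attained by (3, -1), so q lies in its Voronoi cell.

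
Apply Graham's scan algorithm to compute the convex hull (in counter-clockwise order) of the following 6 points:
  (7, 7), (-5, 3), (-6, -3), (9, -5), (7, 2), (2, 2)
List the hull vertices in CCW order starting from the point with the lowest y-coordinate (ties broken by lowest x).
Hull (CCW) = [(9, -5), (7, 7), (-5, 3), (-6, -3)]

Graham scan procedure:
  1. Find the pivot p₀ = point with lowest y (tie → lowest x): (9, -5).
  2. Sort the remaining points by polar angle around p₀.
  3. Walk through sorted points, maintaining a stack; pop the top while the last three entries make a non-left turn (cross product ≤ 0).
  4. Final stack is the convex hull in CCW order: (9, -5), (7, 7), (-5, 3), (-6, -3).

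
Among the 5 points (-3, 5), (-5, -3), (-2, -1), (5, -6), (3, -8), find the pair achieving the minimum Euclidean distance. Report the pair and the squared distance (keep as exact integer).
Pair = ((5, -6), (3, -8)); squared distance = 8

Compute all C(5, 2) = 10 pairwise squared distances (x_i − x_j)² + (y_i − y_j)². The minimum is 8, attained by the pair ((5, -6), (3, -8)).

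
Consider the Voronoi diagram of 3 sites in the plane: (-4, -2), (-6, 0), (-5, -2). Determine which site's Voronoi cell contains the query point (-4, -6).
Nearest site = (-4, -2)

The Voronoi cell of site s contains exactly those query points closer to s than to any other site. Compute squared distances from q = (-4, -6) to each site:
  (-4 − -4)² + (-2 − -6)² = 16
  (-5 − -4)² + (-2 − -6)² = 17
  (-6 − -4)² + (0 − -6)² = 40
Minimum is attained by (-4, -2), so q lies in its Voronoi cell.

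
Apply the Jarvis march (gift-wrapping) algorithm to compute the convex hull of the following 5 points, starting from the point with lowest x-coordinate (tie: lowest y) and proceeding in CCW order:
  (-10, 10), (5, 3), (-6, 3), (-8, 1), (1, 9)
Hull (CCW) = [(-10, 10), (-8, 1), (5, 3), (1, 9)]

Jarvis march: at each step, from the current hull vertex p, select the next vertex q as the point such that every other point lies strictly to the left of (or on) the directed line p → q. (Equivalently: for every other point r, the cross product (q − p) × (r − p) ≥ 0.)
Starting point (lowest x, tie lowest y): (-10, 10). Wrap until returning to start. Resulting hull: (-10, 10), (-8, 1), (5, 3), (1, 9).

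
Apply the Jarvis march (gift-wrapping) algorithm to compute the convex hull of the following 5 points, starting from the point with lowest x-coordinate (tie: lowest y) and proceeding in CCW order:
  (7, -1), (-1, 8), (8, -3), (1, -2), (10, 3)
Hull (CCW) = [(-1, 8), (1, -2), (8, -3), (10, 3)]

Jarvis march: at each step, from the current hull vertex p, select the next vertex q as the point such that every other point lies strictly to the left of (or on) the directed line p → q. (Equivalently: for every other point r, the cross product (q − p) × (r − p) ≥ 0.)
Starting point (lowest x, tie lowest y): (-1, 8). Wrap until returning to start. Resulting hull: (-1, 8), (1, -2), (8, -3), (10, 3).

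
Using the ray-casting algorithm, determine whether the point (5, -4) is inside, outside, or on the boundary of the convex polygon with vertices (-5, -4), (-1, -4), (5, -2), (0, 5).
The point (5, -4) lies strictly outside the polygon

Cast a horizontal ray to the right from the query point and count how many polygon edges it crosses (each edge strictly once or zero times, handled with the usual half-open convention). 
Parity of crossings → even ⇒ outside.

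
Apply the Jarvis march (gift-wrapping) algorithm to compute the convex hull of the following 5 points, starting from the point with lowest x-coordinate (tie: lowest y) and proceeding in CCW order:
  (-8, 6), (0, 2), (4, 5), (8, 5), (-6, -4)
Hull (CCW) = [(-8, 6), (-6, -4), (8, 5)]

Jarvis march: at each step, from the current hull vertex p, select the next vertex q as the point such that every other point lies strictly to the left of (or on) the directed line p → q. (Equivalently: for every other point r, the cross product (q − p) × (r − p) ≥ 0.)
Starting point (lowest x, tie lowest y): (-8, 6). Wrap until returning to start. Resulting hull: (-8, 6), (-6, -4), (8, 5).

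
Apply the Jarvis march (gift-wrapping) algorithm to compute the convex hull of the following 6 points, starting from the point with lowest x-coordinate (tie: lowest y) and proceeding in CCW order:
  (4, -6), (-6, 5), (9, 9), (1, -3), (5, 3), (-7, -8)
Hull (CCW) = [(-7, -8), (4, -6), (9, 9), (-6, 5)]

Jarvis march: at each step, from the current hull vertex p, select the next vertex q as the point such that every other point lies strictly to the left of (or on) the directed line p → q. (Equivalently: for every other point r, the cross product (q − p) × (r − p) ≥ 0.)
Starting point (lowest x, tie lowest y): (-7, -8). Wrap until returning to start. Resulting hull: (-7, -8), (4, -6), (9, 9), (-6, 5).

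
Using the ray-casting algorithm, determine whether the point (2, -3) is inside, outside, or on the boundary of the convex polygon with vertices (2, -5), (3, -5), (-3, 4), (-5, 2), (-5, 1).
The point (2, -3) lies strictly outside the polygon

Cast a horizontal ray to the right from the query point and count how many polygon edges it crosses (each edge strictly once or zero times, handled with the usual half-open convention). 
Parity of crossings → even ⇒ outside.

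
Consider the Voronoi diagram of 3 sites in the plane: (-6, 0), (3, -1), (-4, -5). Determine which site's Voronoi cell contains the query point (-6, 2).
Nearest site = (-6, 0)

The Voronoi cell of site s contains exactly those query points closer to s than to any other site. Compute squared distances from q = (-6, 2) to each site:
  (-6 − -6)² + (0 − 2)² = 4
  (-4 − -6)² + (-5 − 2)² = 53
  (3 − -6)² + (-1 − 2)² = 90
Minimum is attained by (-6, 0), so q lies in its Voronoi cell.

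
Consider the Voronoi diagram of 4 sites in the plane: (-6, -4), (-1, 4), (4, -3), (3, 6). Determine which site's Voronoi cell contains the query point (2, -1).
Nearest site = (4, -3)

The Voronoi cell of site s contains exactly those query points closer to s than to any other site. Compute squared distances from q = (2, -1) to each site:
  (4 − 2)² + (-3 − -1)² = 8
  (-1 − 2)² + (4 − -1)² = 34
  (3 − 2)² + (6 − -1)² = 50
  (-6 − 2)² + (-4 − -1)² = 73
Minimum is attained by (4, -3), so q lies in its Voronoi cell.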